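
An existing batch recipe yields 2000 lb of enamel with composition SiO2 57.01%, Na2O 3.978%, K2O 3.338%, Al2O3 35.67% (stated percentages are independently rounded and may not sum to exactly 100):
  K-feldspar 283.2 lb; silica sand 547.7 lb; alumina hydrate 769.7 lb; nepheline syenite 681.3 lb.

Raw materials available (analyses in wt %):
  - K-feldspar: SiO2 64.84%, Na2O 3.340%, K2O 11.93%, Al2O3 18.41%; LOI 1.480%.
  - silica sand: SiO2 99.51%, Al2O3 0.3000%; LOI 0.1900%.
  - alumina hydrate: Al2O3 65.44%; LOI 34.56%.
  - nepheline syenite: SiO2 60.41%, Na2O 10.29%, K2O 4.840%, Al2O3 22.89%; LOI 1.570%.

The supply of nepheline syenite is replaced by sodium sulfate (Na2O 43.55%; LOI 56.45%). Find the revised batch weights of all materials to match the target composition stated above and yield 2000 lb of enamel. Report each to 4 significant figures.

The working math runs at full float precision in every operation — the intermediate values are displayed, rounded to four significant digits, alongside each step. Exactly one rounding goes into each reported number. All derived quantities (ignition loss, glass mass, yield, totals, the four compositions) are rebuilt using the weight values at 2000 lb of glass at full precision as given in the problem or the answer.
Target masses of each oxide per 2000 lb enamel:
  SiO2: 57.01% × 2000 = 1140 lb
  Na2O: 3.978% × 2000 = 79.56 lb
  K2O: 3.338% × 2000 = 66.76 lb
  Al2O3: 35.67% × 2000 = 713.4 lb
Checking each oxide sum given the weights on record, on the stated basis (oxide sums agree with the targets given rounding of the digits):
  SiO2: 559.6·0.6484 + 781.2·0.9951 = 1140 lb (target 1140 lb)
  Na2O: 559.6·0.03340 + 139.8·0.4355 = 79.57 lb (target 79.56 lb)
  K2O: 559.6·0.1193 = 66.76 lb (target 66.76 lb)
  Al2O3: 559.6·0.1841 + 781.2·0.003000 + 929.1·0.6544 = 713.4 lb (target 713.4 lb)
Glass-mass bookkeeping: net batch after ignition = 2000 lb (oxide target masses add up to 2000 lb; against the stated basis, 2000 lb — differing by rounding only).
Batch total: Σ batch = 2410 lb; the LOI term Σ batch·LOI equals 409.8 lb; glass ÷ batch gives a yield of 82.99%.

Revised batch per 2000 lb enamel:
  K-feldspar: 559.6 lb
  silica sand: 781.2 lb
  alumina hydrate: 929.1 lb
  sodium sulfate: 139.8 lb
Total batch = 2410 lb; LOI loss = 409.8 lb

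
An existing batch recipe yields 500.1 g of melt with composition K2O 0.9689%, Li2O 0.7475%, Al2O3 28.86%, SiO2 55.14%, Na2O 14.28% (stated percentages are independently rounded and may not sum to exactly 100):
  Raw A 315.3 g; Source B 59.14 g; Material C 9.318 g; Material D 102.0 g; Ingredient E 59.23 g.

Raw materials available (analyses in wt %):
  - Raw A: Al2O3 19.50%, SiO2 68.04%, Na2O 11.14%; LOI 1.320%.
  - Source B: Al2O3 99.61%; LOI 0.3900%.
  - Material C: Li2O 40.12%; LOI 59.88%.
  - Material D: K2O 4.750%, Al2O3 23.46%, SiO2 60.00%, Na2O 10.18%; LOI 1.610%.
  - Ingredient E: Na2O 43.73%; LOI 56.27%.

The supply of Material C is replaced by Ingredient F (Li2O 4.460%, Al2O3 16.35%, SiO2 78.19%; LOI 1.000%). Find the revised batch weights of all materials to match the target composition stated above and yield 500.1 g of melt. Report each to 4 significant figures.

Revised batch per 500.1 g melt:
  Raw A: 219.0 g
  Source B: 64.24 g
  Ingredient F: 83.82 g
  Material D: 102.0 g
  Ingredient E: 83.77 g
Total batch = 552.8 g; LOI loss = 52.76 g

Mid-chain values are shown rounded off to 4 significant digits as written — the working math holds exact precision from start to finish — a single rounding completes every reported result — the derived quantities, including yield, the totals, five oxide percentages, ignition loss, glass mass, are rebuilt from the batch weights per 500.1 g of glass at exact precision as they appear in the problem or the answer.
Oxide-by-oxide targets in 500.1 g melt:
  K2O: 0.9689% × 500.1 = 4.845 g
  Li2O: 0.7475% × 500.1 = 3.738 g
  Al2O3: 28.86% × 500.1 = 144.3 g
  SiO2: 55.14% × 500.1 = 275.8 g
  Na2O: 14.28% × 500.1 = 71.41 g
Mass-balance tally per oxide from the weights as reported, at the basis given (summed amounts equal target values exact up to rounding of places):
  K2O: 102.0·0.04750 = 4.845 g (target 4.845 g)
  Li2O: 83.82·0.04460 = 3.738 g (target 3.738 g)
  Al2O3: 219.0·0.1950 + 64.24·0.9961 + 83.82·0.1635 + 102.0·0.2346 = 144.3 g (target 144.3 g)
  SiO2: 219.0·0.6804 + 83.82·0.7819 + 102.0·0.6000 = 275.7 g (target 275.8 g)
  Na2O: 219.0·0.1114 + 102.0·0.1018 + 83.77·0.4373 = 71.41 g (target 71.41 g)
Auditing the glass mass value: total batch − LOI = 500.1 g (the Σ of target masses is 500.1 g; the stated basis being 500.1 g — differing by rounding only).
Total batch = Σ batch = 552.8 g; LOI loss = Σ batch·LOI = 52.76 g; as yield: glass ÷ batch → 90.46%.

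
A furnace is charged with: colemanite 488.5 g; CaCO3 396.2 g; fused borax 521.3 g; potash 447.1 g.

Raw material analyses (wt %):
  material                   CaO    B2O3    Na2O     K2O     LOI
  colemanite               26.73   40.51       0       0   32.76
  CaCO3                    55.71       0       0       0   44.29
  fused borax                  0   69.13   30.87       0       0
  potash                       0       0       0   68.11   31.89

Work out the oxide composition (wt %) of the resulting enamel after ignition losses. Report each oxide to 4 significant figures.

All internal work holds full precision in every operation — in-progress results are displayed rounded to four significant figures alongside each step. Exactly one rounding lands on each reported figure. Derived quantities (the four compositions, the yield, the totals, ignition loss, glass mass) are re-derived in exact precision from the weighed amounts on 1375 g of glass as given in the problem or the answer.
Oxide masses out of the charge:
  CaO: 488.5·0.2673 + 396.2·0.5571 = 351.3 g
  B2O3: 488.5·0.4051 + 521.3·0.6913 = 558.3 g
  Na2O: 521.3·0.3087 = 160.9 g
  K2O: 447.1·0.6811 = 304.5 g
LOI: 488.5·0.3276 + 396.2·0.4429 + 447.1·0.3189 = 478.1 g
The glass mass, total less LOI, = 1853 − 478.1 = 1375 g (consistent with Σ oxide mass)
percent share: oxide ÷ glass, ×100

Glass mass = 1375 g (batch 1853 − LOI 478.1).
Composition: CaO 25.55%, B2O3 40.60%, Na2O 11.70%, K2O 22.15%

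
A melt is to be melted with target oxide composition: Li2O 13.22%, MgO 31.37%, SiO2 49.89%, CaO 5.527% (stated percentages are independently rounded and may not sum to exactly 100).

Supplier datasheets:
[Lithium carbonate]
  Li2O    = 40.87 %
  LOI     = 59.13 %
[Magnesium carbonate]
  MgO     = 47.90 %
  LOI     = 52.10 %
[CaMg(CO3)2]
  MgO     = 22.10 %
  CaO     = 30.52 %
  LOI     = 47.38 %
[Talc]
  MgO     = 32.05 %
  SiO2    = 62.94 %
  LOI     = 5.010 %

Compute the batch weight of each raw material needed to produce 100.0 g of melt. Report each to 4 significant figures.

Batch per 100.0 g melt:
  Lithium carbonate: 32.35 g
  Magnesium carbonate: 4.098 g
  CaMg(CO3)2: 18.11 g
  Talc: 79.27 g
Total batch = 133.8 g; LOI loss = 33.82 g; yield = 74.73%

Working values are rounded off to 4 significant figures when displayed; the whole derivation holds full float precision all the way through. Exactly one rounding goes into each reported result; derived quantities (net glass mass, the four compositions, yield, LOI, the totals) are re-derived using the weight values at 100.0 g of glass at exact precision exactly as shown in the problem or the answer.
The oxide mass targets at 100.0 g melt:
  Li2O: 13.22% × 100.0 = 13.22 g
  MgO: 31.37% × 100.0 = 31.37 g
  SiO2: 49.89% × 100.0 = 49.89 g
  CaO: 5.527% × 100.0 = 5.527 g
A balance pass over the oxides, from the weights as reported, versus the basis set out (each sum matches its target mass once rounding is allowed for):
  Li2O: 32.35·0.4087 = 13.22 g (target 13.22 g)
  MgO: 4.098·0.4790 + 18.11·0.2210 + 79.27·0.3205 = 31.37 g (target 31.37 g)
  SiO2: 79.27·0.6294 = 49.89 g (target 49.89 g)
  CaO: 18.11·0.3052 = 5.527 g (target 5.527 g)
Glass-mass closure: the batch minus its LOI: 100.0 g (the targets, summed, come to 100.0 g; the stated basis being 100.0 g — a pure rounding effect).
Batch grand total — Σ batch = 133.8 g; ignition loss, Σ(batch × LOI) = 33.82 g; glass ÷ batch gives a yield of 74.73%.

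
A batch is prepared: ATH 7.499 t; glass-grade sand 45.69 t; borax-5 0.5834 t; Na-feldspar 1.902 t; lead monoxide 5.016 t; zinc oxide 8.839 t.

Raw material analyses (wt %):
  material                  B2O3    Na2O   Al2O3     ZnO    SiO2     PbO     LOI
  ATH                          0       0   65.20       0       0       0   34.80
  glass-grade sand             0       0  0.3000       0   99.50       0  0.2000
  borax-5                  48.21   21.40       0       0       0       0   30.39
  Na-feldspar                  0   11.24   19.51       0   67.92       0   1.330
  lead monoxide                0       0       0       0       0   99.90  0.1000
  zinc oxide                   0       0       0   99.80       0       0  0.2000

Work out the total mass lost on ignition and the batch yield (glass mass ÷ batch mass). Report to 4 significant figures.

Every computation holds exact precision in every operation. Values along the way are shown, rounded to four significant figures, within the worked lines. Every reported result is rounded just once — derived quantities (the yield, net glass mass, ignition loss, totals, six oxide percentages) are recomputed from the batch weights for 66.60 t of glass in full precision as quoted within the problem or answer text.
Ignition loss by material:
  ATH: 7.499 × 0.3480 = 2.610 t
  glass-grade sand: 45.69 × 0.002000 = 0.09138 t
  borax-5: 0.5834 × 0.3039 = 0.1773 t
  Na-feldspar: 1.902 × 0.01330 = 0.02530 t
  lead monoxide: 5.016 × 0.001000 = 0.005016 t
  zinc oxide: 8.839 × 0.002000 = 0.01768 t
Total LOI = 2.926 t
Glass = batch − LOI = 69.53 − 2.926 = 66.60 t

LOI loss = 2.926 t; glass = 66.60 t; yield = 95.79%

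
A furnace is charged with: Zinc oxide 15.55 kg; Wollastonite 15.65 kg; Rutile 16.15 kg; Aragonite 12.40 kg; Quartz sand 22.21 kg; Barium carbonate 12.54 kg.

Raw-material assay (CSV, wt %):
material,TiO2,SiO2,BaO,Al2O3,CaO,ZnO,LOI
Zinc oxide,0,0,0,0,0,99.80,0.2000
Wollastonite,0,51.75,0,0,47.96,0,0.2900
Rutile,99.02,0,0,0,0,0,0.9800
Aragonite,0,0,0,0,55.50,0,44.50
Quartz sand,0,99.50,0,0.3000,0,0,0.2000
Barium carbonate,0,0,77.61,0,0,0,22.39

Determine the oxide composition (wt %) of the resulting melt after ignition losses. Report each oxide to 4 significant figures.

Working values are shown, with 4-significant-figure rounding, when written out — the whole derivation maintains full precision from first step to last — every reported figure is rounded only once. Derived quantities, which include totals, six oxide percentages, LOI, yield, net glass mass, are recomputed at full float precision, exactly as shown in the problem or answer text, from the batch weights for 85.90 kg of glass.
Oxide-by-oxide delivered mass:
  TiO2: 16.15·0.9902 = 15.99 kg
  SiO2: 15.65·0.5175 + 22.21·0.9950 = 30.20 kg
  BaO: 12.54·0.7761 = 9.732 kg
  Al2O3: 22.21·0.003000 = 0.06663 kg
  CaO: 15.65·0.4796 + 12.40·0.5550 = 14.39 kg
  ZnO: 15.55·0.9980 = 15.52 kg
LOI: 15.55·0.002000 + 15.65·0.002900 + 16.15·0.009800 + 12.40·0.4450 + 22.21·0.002000 + 12.54·0.2239 = 8.605 kg
Resulting glass, batch − LOI: 94.50 − 8.605 = 85.90 kg (consistent with Σ oxide mass)
wt % = oxide mass / glass mass × 100

Glass mass = 85.90 kg (batch 94.50 − LOI 8.605).
Composition: TiO2 18.62%, SiO2 35.16%, BaO 11.33%, Al2O3 0.07757%, CaO 16.75%, ZnO 18.07%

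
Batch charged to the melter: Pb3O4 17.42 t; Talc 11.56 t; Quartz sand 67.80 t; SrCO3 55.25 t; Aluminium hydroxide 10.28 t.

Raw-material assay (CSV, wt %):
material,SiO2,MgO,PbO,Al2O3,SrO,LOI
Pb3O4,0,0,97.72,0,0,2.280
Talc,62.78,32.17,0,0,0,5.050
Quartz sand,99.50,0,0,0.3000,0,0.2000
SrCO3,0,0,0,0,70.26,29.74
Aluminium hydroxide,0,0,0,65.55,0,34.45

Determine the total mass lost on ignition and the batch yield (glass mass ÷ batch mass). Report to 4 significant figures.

Exact precision is kept in every operation; the intermediate values are displayed, with 4-significant-figure rounding, across the worked steps; every reported number takes exactly one rounding — derived quantities (ignition loss, the yield, totals, net glass mass, the five compositions) are recomputed using the weight values on 141.2 t of glass in exact precision, as set out in either problem or answer.
Material-by-material LOI:
  Pb3O4: 17.42 × 0.02280 = 0.3972 t
  Talc: 11.56 × 0.05050 = 0.5838 t
  Quartz sand: 67.80 × 0.002000 = 0.1356 t
  SrCO3: 55.25 × 0.2974 = 16.43 t
  Aluminium hydroxide: 10.28 × 0.3445 = 3.541 t
Total LOI = 21.09 t
Glass = batch − LOI = 162.3 − 21.09 = 141.2 t

LOI loss = 21.09 t; glass = 141.2 t; yield = 87.01%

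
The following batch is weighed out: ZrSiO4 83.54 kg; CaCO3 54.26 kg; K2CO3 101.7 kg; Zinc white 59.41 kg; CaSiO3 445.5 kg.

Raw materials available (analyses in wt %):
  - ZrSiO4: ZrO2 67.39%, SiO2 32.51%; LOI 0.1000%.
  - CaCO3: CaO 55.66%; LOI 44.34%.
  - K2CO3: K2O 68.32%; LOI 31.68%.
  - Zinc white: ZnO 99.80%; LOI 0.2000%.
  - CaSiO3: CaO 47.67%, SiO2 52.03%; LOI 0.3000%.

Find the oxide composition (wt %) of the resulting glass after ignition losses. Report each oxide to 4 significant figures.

Glass mass = 686.6 kg (batch 744.4 − LOI 57.82).
Composition: ZrO2 8.200%, CaO 35.33%, K2O 10.12%, SiO2 37.72%, ZnO 8.636%

All arithmetic maintains exact precision at each step; the intermediate values are shown, rounded to four significant digits, across the worked steps; each reported value is rounded just once. All derived quantities are rebuilt starting from the weights at 686.6 kg of glass at exact precision (glass mass, ignition loss, yield, the five compositions, the totals), exactly as printed in the question or the answer.
What the batch supplies per oxide:
  ZrO2: 83.54·0.6739 = 56.30 kg
  CaO: 54.26·0.5566 + 445.5·0.4767 = 242.6 kg
  K2O: 101.7·0.6832 = 69.48 kg
  SiO2: 83.54·0.3251 + 445.5·0.5203 = 259.0 kg
  ZnO: 59.41·0.9980 = 59.29 kg
LOI: 83.54·0.001000 + 54.26·0.4434 + 101.7·0.3168 + 59.41·0.002000 + 445.5·0.003000 = 57.82 kg
Glass mass = batch − LOI = 744.4 − 57.82 = 686.6 kg (equal to the oxide-mass sum)
wt % = oxide mass / glass mass × 100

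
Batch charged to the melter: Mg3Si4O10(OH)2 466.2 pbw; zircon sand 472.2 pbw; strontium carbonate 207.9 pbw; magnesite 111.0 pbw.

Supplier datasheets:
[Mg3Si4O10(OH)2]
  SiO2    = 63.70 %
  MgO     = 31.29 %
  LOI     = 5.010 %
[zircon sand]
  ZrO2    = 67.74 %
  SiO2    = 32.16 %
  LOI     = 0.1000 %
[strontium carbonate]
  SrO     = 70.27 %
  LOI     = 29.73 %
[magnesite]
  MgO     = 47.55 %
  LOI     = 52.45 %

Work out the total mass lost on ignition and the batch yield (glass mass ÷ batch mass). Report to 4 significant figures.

The whole derivation runs at exact precision end to end; mid-chain values appear with 4-significant-figure rounding at each printed step. Exactly one rounding lands on every reported number — the derived quantities are re-derived from the batch weights per 1113 pbw of glass at full float precision (yield, four oxide percentages, glass mass, totals, LOI) precisely as stated by question or answer.
Loss on ignition, line by line:
  Mg3Si4O10(OH)2: 466.2 × 0.05010 = 23.36 pbw
  zircon sand: 472.2 × 0.001000 = 0.4722 pbw
  strontium carbonate: 207.9 × 0.2973 = 61.81 pbw
  magnesite: 111.0 × 0.5245 = 58.22 pbw
Total LOI = 143.9 pbw
Glass = batch − LOI = 1257 − 143.9 = 1113 pbw

LOI loss = 143.9 pbw; glass = 1113 pbw; yield = 88.56%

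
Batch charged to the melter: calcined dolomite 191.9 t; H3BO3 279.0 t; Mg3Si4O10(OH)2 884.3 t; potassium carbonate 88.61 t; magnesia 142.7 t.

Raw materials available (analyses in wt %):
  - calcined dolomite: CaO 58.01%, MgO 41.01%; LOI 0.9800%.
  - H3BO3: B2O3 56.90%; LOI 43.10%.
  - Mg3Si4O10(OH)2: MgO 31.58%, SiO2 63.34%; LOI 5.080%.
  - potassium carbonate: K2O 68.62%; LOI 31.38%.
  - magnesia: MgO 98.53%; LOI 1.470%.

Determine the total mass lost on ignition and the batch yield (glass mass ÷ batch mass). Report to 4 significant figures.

LOI loss = 197.0 t; glass = 1390 t; yield = 87.59%

All arithmetic maintains full precision in every operation. In-progress results are printed, with 4-significant-figure rounding, in the working — each reported figure takes exactly one rounding; the derived quantities, including five oxide percentages, yield, ignition loss, the totals, net glass mass, are rebuilt using the weight values for 1390 t of glass at exact precision, exactly as shown in either problem or answer.
Loss on ignition, line by line:
  calcined dolomite: 191.9 × 0.009800 = 1.881 t
  H3BO3: 279.0 × 0.4310 = 120.2 t
  Mg3Si4O10(OH)2: 884.3 × 0.05080 = 44.92 t
  potassium carbonate: 88.61 × 0.3138 = 27.81 t
  magnesia: 142.7 × 0.01470 = 2.098 t
Total LOI = 197.0 t
Glass = batch − LOI = 1587 − 197.0 = 1390 t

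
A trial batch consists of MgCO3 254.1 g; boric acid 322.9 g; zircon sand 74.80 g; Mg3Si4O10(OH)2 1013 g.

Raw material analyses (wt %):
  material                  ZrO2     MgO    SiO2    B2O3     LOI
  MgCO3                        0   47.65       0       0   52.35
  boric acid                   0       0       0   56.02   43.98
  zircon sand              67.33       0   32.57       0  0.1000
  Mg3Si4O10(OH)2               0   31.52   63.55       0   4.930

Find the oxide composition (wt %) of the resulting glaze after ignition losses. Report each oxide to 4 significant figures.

In-progress results are printed, rounded to 4 significant figures, within the worked lines — all internal work maintains full float precision from start to finish; every reported number sees exactly one rounding. All derived quantities (the yield, LOI, totals, the four compositions, net glass mass) are carried at exact precision using the weight values at 1340 g of glass as written in either problem or answer.
Mass of each oxide from the mix:
  ZrO2: 74.80·0.6733 = 50.36 g
  MgO: 254.1·0.4765 + 1013·0.3152 = 440.4 g
  SiO2: 74.80·0.3257 + 1013·0.6355 = 668.1 g
  B2O3: 322.9·0.5602 = 180.9 g
LOI: 254.1·0.5235 + 322.9·0.4398 + 74.80·0.001000 + 1013·0.04930 = 325.0 g
Resulting glass, batch − LOI: 1665 − 325.0 = 1340 g (= the summed oxide contributions)
wt % = oxide mass / glass mass × 100

Glass mass = 1340 g (batch 1665 − LOI 325.0).
Composition: ZrO2 3.759%, MgO 32.87%, SiO2 49.87%, B2O3 13.50%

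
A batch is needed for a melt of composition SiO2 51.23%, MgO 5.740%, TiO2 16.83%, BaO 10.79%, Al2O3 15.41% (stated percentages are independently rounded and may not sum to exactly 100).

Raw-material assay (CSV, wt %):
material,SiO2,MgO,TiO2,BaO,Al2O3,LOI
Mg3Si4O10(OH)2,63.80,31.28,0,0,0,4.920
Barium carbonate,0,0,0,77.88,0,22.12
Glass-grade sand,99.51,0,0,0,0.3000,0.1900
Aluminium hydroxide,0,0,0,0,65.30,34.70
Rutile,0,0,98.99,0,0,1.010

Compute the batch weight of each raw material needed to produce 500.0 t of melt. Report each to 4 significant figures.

The working math carries exact precision at all times. Values along the way are shown with 4-significant-digit rounding as written — each reported result sees exactly one rounding. Derived quantities are recomputed from the weighed amounts for 500.0 t of glass in full precision (the yield, LOI, totals, net glass mass, five oxide percentages) exactly as printed in the question or the answer.
Target oxide masses per 500.0 t melt:
  SiO2: 51.23% × 500.0 = 256.2 t
  MgO: 5.740% × 500.0 = 28.70 t
  TiO2: 16.83% × 500.0 = 84.15 t
  BaO: 10.79% × 500.0 = 53.95 t
  Al2O3: 15.41% × 500.0 = 77.05 t
Oxide-by-oxide audit with the batch weights as given, under the basis named above (sum by sum, the targets are met net of answer rounding effects):
  SiO2: 91.75·0.6380 + 198.6·0.9951 = 256.2 t (target 256.2 t)
  MgO: 91.75·0.3128 = 28.70 t (target 28.70 t)
  TiO2: 85.01·0.9899 = 84.15 t (target 84.15 t)
  BaO: 69.27·0.7788 = 53.95 t (target 53.95 t)
  Al2O3: 198.6·0.003000 + 117.1·0.6530 = 77.06 t (target 77.05 t)
Consistency of the glass mass: whole batch net of LOI = 500.0 t (the targets, summed, come to 500.0 t; the stated basis being 500.0 t — rounding explains the deltas).
Summing the batch: Σ batch = 561.7 t; LOI removed, Σ of batch·LOI: 61.71 t; the yield ratio, glass ÷ batch: 89.01%.

Batch per 500.0 t melt:
  Mg3Si4O10(OH)2: 91.75 t
  Barium carbonate: 69.27 t
  Glass-grade sand: 198.6 t
  Aluminium hydroxide: 117.1 t
  Rutile: 85.01 t
Total batch = 561.7 t; LOI loss = 61.71 t; yield = 89.01%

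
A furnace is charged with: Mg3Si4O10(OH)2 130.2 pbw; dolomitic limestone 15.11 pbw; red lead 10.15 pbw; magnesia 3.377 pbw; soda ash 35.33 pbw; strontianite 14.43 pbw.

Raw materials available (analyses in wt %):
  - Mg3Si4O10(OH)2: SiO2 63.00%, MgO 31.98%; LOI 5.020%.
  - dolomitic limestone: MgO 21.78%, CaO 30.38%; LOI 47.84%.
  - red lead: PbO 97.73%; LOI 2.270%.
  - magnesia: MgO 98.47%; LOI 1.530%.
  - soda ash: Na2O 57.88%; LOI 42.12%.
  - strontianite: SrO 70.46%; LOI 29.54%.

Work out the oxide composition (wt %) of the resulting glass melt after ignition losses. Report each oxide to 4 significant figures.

Glass mass = 175.4 pbw (batch 208.6 − LOI 33.19).
Composition: SiO2 46.76%, Na2O 11.66%, SrO 5.796%, MgO 27.51%, PbO 5.655%, CaO 2.617%

The working math holds full precision end to end — intermediates appear (rounded to four significant digits) in the working; each reported result is rounded exactly once. Derived quantities (ignition loss, the totals, glass mass, six oxide percentages, yield) are carried starting from the weights at 175.4 pbw of glass in full precision, as given in either problem or answer.
What the batch supplies per oxide:
  SiO2: 130.2·0.6300 = 82.03 pbw
  Na2O: 35.33·0.5788 = 20.45 pbw
  SrO: 14.43·0.7046 = 10.17 pbw
  MgO: 130.2·0.3198 + 15.11·0.2178 + 3.377·0.9847 = 48.25 pbw
  PbO: 10.15·0.9773 = 9.920 pbw
  CaO: 15.11·0.3038 = 4.590 pbw
LOI: 130.2·0.05020 + 15.11·0.4784 + 10.15·0.02270 + 3.377·0.01530 + 35.33·0.4212 + 14.43·0.2954 = 33.19 pbw
Net of LOI, the glass mass = 208.6 − 33.19 = 175.4 pbw (= the summed oxide contributions)
percent by weight: oxide/glass ×100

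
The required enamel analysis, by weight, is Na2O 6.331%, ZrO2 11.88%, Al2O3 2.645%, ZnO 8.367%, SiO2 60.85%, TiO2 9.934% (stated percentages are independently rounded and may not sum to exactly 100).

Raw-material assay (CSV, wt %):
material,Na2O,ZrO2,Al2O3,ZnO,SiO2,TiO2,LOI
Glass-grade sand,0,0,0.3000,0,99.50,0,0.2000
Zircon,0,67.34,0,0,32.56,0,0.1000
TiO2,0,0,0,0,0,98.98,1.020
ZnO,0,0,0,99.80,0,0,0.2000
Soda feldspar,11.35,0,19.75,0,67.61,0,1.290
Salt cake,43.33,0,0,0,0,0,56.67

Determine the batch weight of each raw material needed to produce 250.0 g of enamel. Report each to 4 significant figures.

Values along the way are printed, rounded to 4 significant digits, at each printed step. Every computation carries exact precision from start to finish. Every reported figure is rounded just once. Derived quantities (totals, net glass mass, six oxide percentages, the yield, LOI) are re-derived at full precision starting from the weights for 250.0 g of glass, as written in the problem or the answer.
Per-oxide target masses for 250.0 g enamel:
  Na2O: 6.331% × 250.0 = 15.83 g
  ZrO2: 11.88% × 250.0 = 29.70 g
  Al2O3: 2.645% × 250.0 = 6.612 g
  ZnO: 8.367% × 250.0 = 20.92 g
  SiO2: 60.85% × 250.0 = 152.1 g
  TiO2: 9.934% × 250.0 = 24.84 g
Verifying the oxide balance working from each reported weight, relative to the basis at hand (each sum matches its target mass once rounding is allowed for):
  Na2O: 31.71·0.1135 + 28.22·0.4333 = 15.83 g (target 15.83 g)
  ZrO2: 44.10·0.6734 = 29.70 g (target 29.70 g)
  Al2O3: 116.9·0.003000 + 31.71·0.1975 = 6.613 g (target 6.612 g)
  ZnO: 20.96·0.9980 = 20.92 g (target 20.92 g)
  SiO2: 116.9·0.9950 + 44.10·0.3256 + 31.71·0.6761 = 152.1 g (target 152.1 g)
  TiO2: 25.09·0.9898 = 24.83 g (target 24.84 g)
Consistency of the glass mass: total batch − LOI = 250.0 g (the Σ of target masses is 250.0 g; with the basis standing at 250.0 g — a pure rounding effect).
Summing the batch: Σ batch = 267.0 g; loss to ignition Σ batch·LOI = 16.98 g; as yield: glass ÷ batch → 93.64%.

Batch per 250.0 g enamel:
  Glass-grade sand: 116.9 g
  Zircon: 44.10 g
  TiO2: 25.09 g
  ZnO: 20.96 g
  Soda feldspar: 31.71 g
  Salt cake: 28.22 g
Total batch = 267.0 g; LOI loss = 16.98 g; yield = 93.64%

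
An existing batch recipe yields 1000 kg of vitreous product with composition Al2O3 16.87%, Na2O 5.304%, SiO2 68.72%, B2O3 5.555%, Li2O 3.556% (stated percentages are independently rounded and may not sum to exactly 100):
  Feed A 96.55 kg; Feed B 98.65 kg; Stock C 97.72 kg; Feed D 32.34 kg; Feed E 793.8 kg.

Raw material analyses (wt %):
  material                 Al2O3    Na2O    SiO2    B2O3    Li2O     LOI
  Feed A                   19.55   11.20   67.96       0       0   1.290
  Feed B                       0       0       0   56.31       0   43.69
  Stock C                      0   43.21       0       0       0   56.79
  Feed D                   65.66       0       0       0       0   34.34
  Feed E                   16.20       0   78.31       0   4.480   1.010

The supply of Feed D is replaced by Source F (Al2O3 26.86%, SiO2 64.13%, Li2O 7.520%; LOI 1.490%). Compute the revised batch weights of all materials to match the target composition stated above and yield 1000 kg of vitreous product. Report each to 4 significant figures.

Values along the way appear rounded to 4 significant figures alongside each step; every computation keeps full float precision all the way through. Exactly one rounding goes into every reported value. Derived quantities are recomputed using the weight values at 1000 kg of glass in exact precision (the five compositions, LOI, totals, glass mass, yield) as written in either problem or answer.
Target oxide masses per 1000 kg vitreous product:
  Al2O3: 16.87% × 1000 = 168.7 kg
  Na2O: 5.304% × 1000 = 53.04 kg
  SiO2: 68.72% × 1000 = 687.2 kg
  B2O3: 5.555% × 1000 = 55.55 kg
  Li2O: 3.556% × 1000 = 35.56 kg
Balance tally, oxide-wise, with the batch weights as given, under the basis named above (each sum matches its target mass modulo rounding of the values):
  Al2O3: 207.1·0.1955 + 111.6·0.2686 + 606.5·0.1620 = 168.7 kg (target 168.7 kg)
  Na2O: 207.1·0.1120 + 69.07·0.4321 = 53.04 kg (target 53.04 kg)
  SiO2: 207.1·0.6796 + 111.6·0.6413 + 606.5·0.7831 = 687.3 kg (target 687.2 kg)
  B2O3: 98.65·0.5631 = 55.55 kg (target 55.55 kg)
  Li2O: 111.6·0.07520 + 606.5·0.04480 = 35.56 kg (target 35.56 kg)
Glass-mass bookkeeping: total charge less LOI = 1000 kg (per-oxide target masses sum to 1000 kg; versus the stated basis of 1000 kg — differing by rounding only).
Adding the batch up: Σ batch = 1093 kg; loss to ignition Σ batch·LOI = 92.79 kg; as yield: glass ÷ batch → 91.51%.

Revised batch per 1000 kg vitreous product:
  Feed A: 207.1 kg
  Feed B: 98.65 kg
  Stock C: 69.07 kg
  Source F: 111.6 kg
  Feed E: 606.5 kg
Total batch = 1093 kg; LOI loss = 92.79 kg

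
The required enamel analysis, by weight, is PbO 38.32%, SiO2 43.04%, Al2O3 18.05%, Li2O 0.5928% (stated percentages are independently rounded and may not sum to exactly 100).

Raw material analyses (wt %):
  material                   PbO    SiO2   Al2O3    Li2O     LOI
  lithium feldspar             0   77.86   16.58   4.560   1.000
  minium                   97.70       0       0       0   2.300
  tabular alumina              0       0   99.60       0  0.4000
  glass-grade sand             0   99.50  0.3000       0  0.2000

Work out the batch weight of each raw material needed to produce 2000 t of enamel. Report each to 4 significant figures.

Mid-chain values are printed, with 4-significant-figure rounding, in the printout — the whole derivation keeps full float precision all the way through — every reported number takes exactly one rounding. The derived quantities (the yield, LOI, four oxide percentages, glass mass, totals) are re-derived at full precision using the weight values on 2000 t of glass, as written in the problem or answer text.
Oxide-by-oxide targets in 2000 t enamel:
  PbO: 38.32% × 2000 = 766.4 t
  SiO2: 43.04% × 2000 = 860.8 t
  Al2O3: 18.05% × 2000 = 361.0 t
  Li2O: 0.5928% × 2000 = 11.86 t
Per-oxide balance check applying the batch weights above, against the basis in use (oxide sums agree with the targets exact up to rounding of places):
  PbO: 784.4·0.9770 = 766.4 t (target 766.4 t)
  SiO2: 260.0·0.7786 + 661.7·0.9950 = 860.8 t (target 860.8 t)
  Al2O3: 260.0·0.1658 + 317.2·0.9960 + 661.7·0.003000 = 361.0 t (target 361.0 t)
  Li2O: 260.0·0.04560 = 11.86 t (target 11.86 t)
Glass mass check: net batch after ignition = 2000 t (per-oxide target masses sum to 2000 t; versus the stated basis of 2000 t — any gap is answer rounding).
Summing the batch: Σ batch = 2023 t; ignition loss, Σ(batch × LOI) = 23.23 t; the yield ratio, glass ÷ batch: 98.85%.

Batch per 2000 t enamel:
  lithium feldspar: 260.0 t
  minium: 784.4 t
  tabular alumina: 317.2 t
  glass-grade sand: 661.7 t
Total batch = 2023 t; LOI loss = 23.23 t; yield = 98.85%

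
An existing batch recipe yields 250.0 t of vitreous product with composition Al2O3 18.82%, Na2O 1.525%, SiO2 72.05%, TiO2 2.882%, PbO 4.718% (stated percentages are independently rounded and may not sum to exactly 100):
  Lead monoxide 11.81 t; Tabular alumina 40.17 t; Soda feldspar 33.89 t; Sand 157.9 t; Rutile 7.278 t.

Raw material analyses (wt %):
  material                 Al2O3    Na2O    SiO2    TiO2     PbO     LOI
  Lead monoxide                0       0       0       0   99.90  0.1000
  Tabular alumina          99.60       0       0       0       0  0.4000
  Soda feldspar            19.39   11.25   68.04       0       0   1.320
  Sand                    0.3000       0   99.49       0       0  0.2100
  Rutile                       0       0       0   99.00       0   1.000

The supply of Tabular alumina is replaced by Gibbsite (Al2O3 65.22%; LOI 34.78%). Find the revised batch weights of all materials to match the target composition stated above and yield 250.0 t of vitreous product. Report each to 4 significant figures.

All arithmetic maintains full precision at all times. Intermediates are displayed rounded to four significant figures between the steps. Every reported number is rounded a single time; derived quantities (five oxide percentages, glass mass, the yield, the totals, LOI) are carried from the weighed amounts for 250.0 t of glass at full precision, as quoted within problem or answer.
Oxide-by-oxide targets in 250.0 t vitreous product:
  Al2O3: 18.82% × 250.0 = 47.05 t
  Na2O: 1.525% × 250.0 = 3.812 t
  SiO2: 72.05% × 250.0 = 180.1 t
  TiO2: 2.882% × 250.0 = 7.205 t
  PbO: 4.718% × 250.0 = 11.80 t
A balance pass over the oxides, using the reported weights, at the basis given (sum by sum, the targets are met net of answer rounding effects):
  Al2O3: 61.34·0.6522 + 33.89·0.1939 + 157.9·0.003000 = 47.05 t (target 47.05 t)
  Na2O: 33.89·0.1125 = 3.813 t (target 3.812 t)
  SiO2: 33.89·0.6804 + 157.9·0.9949 = 180.2 t (target 180.1 t)
  TiO2: 7.278·0.9900 = 7.205 t (target 7.205 t)
  PbO: 11.81·0.9990 = 11.80 t (target 11.80 t)
Glass-mass sanity pass: total charge less LOI = 250.0 t (targets for the oxides total 250.0 t; stated basis 250.0 t — any gap is answer rounding).
Batch grand total — Σ batch = 272.2 t; LOI loss = Σ batch·LOI = 22.20 t; yield: glass divided by total = 91.85%.

Revised batch per 250.0 t vitreous product:
  Lead monoxide: 11.81 t
  Gibbsite: 61.34 t
  Soda feldspar: 33.89 t
  Sand: 157.9 t
  Rutile: 7.278 t
Total batch = 272.2 t; LOI loss = 22.20 t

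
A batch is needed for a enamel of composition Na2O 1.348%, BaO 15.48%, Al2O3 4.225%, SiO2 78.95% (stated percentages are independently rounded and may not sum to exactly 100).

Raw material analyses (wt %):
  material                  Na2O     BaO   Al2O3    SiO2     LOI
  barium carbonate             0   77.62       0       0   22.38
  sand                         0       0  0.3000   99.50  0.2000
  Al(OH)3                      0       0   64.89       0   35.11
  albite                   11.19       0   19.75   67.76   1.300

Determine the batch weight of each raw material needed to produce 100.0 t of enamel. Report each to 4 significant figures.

Batch per 100.0 t enamel:
  barium carbonate: 19.94 t
  sand: 71.14 t
  Al(OH)3: 2.516 t
  albite: 12.05 t
Total batch = 105.6 t; LOI loss = 5.645 t; yield = 94.66%

All arithmetic keeps full precision end to end — working values are printed rounded to four significant figures between the steps; every reported number is rounded a single time. Derived quantities are rebuilt in full precision (the four compositions, the totals, ignition loss, yield, glass mass) from the batch weights at 100.0 t of glass, as given in the problem or the answer.
Target oxide masses per 100.0 t enamel:
  Na2O: 1.348% × 100.0 = 1.348 t
  BaO: 15.48% × 100.0 = 15.48 t
  Al2O3: 4.225% × 100.0 = 4.225 t
  SiO2: 78.95% × 100.0 = 78.95 t
Oxide-by-oxide audit working from each reported weight, for the quoted basis mass (each sum matches its target mass inside rounding margins):
  Na2O: 12.05·0.1119 = 1.348 t (target 1.348 t)
  BaO: 19.94·0.7762 = 15.48 t (target 15.48 t)
  Al2O3: 71.14·0.003000 + 2.516·0.6489 + 12.05·0.1975 = 4.226 t (target 4.225 t)
  SiO2: 71.14·0.9950 + 12.05·0.6776 = 78.95 t (target 78.95 t)
Auditing the glass mass value: whole batch net of LOI = 100.0 t (per-oxide target masses sum to 100.0 t; against the stated basis, 100.0 t — any gap is answer rounding).
Whole-batch sum: Σ batch = 105.6 t; LOI loss = Σ batch·LOI = 5.645 t; as yield: glass ÷ batch → 94.66%.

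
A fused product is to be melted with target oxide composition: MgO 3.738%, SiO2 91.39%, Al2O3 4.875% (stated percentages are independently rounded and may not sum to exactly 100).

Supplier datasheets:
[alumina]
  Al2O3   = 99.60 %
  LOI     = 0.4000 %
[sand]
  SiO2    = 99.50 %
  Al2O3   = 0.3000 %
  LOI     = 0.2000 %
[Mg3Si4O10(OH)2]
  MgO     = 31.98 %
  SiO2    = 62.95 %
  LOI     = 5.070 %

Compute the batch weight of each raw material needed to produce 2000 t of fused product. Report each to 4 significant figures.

Batch per 2000 t fused product:
  alumina: 92.80 t
  sand: 1689 t
  Mg3Si4O10(OH)2: 233.8 t
Total batch = 2016 t; LOI loss = 15.60 t; yield = 99.23%

Intermediates are displayed rounded off to 4 significant digits at each printed step — all arithmetic keeps full float precision in all steps; a single rounding finalizes each reported result. Derived quantities are recomputed using the weight values on 2000 t of glass in exact precision (yield, the totals, three oxide percentages, ignition loss, net glass mass), as quoted within the problem or answer text.
Target masses of each oxide per 2000 t fused product:
  MgO: 3.738% × 2000 = 74.76 t
  SiO2: 91.39% × 2000 = 1828 t
  Al2O3: 4.875% × 2000 = 97.50 t
Oxide-by-oxide audit per the reported batch figures, per the basis as stated (sums match the target masses once rounding is allowed for):
  MgO: 233.8·0.3198 = 74.77 t (target 74.76 t)
  SiO2: 1689·0.9950 + 233.8·0.6295 = 1828 t (target 1828 t)
  Al2O3: 92.80·0.9960 + 1689·0.003000 = 97.50 t (target 97.50 t)
Mass balance on the glass: net batch after ignition = 2000 t (the targets, summed, come to 2000 t; against the stated basis, 2000 t — deltas are rounding alone).
Batch total: Σ batch = 2016 t; Σ batch·LOI gives LOI loss = 15.60 t; yield, glass over the total, = 99.23%.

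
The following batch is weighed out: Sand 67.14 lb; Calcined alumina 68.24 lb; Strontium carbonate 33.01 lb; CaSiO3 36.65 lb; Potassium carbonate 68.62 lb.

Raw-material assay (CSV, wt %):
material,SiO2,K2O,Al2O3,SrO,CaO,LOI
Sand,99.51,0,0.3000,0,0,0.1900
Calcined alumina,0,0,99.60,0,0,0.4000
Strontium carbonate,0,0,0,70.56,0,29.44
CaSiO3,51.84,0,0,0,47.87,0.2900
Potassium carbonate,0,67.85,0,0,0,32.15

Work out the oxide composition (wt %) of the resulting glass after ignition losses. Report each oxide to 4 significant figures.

Full precision is maintained end to end; the intermediate values are displayed with 4-significant-figure rounding when written out. Each reported value sees exactly one rounding — derived quantities are re-derived in full float precision (yield, five oxide percentages, totals, glass mass, LOI) using the weight values at 241.4 lb of glass as they appear in the problem or the answer.
Oxide-by-oxide delivered mass:
  SiO2: 67.14·0.9951 + 36.65·0.5184 = 85.81 lb
  K2O: 68.62·0.6785 = 46.56 lb
  Al2O3: 67.14·0.003000 + 68.24·0.9960 = 68.17 lb
  SrO: 33.01·0.7056 = 23.29 lb
  CaO: 36.65·0.4787 = 17.54 lb
LOI: 67.14·0.001900 + 68.24·0.004000 + 33.01·0.2944 + 36.65·0.002900 + 68.62·0.3215 = 32.29 lb
Net of LOI, the glass mass = 273.7 − 32.29 = 241.4 lb (= Σ oxide masses)
wt % = 100 × oxide mass / glass mass

Glass mass = 241.4 lb (batch 273.7 − LOI 32.29).
Composition: SiO2 35.55%, K2O 19.29%, Al2O3 28.24%, SrO 9.650%, CaO 7.269%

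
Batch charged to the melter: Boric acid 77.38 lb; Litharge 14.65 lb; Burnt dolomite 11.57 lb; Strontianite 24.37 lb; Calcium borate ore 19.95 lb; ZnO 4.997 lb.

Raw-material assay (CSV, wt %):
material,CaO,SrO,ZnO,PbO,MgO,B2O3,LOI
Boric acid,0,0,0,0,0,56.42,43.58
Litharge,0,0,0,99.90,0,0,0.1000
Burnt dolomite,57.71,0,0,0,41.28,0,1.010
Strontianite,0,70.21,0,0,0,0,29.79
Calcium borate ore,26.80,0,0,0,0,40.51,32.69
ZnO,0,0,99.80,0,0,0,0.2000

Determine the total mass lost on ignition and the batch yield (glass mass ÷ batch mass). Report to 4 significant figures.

LOI loss = 47.65 lb; glass = 105.3 lb; yield = 68.84%

The whole derivation holds full float precision in every operation; values along the way are shown, rounded to 4 significant figures, as written; every reported number is rounded a single time. Derived quantities, which include six oxide percentages, the totals, net glass mass, yield, LOI, are re-derived at full precision, as set out in either problem or answer, from the weighed amounts per 105.3 lb of glass.
Each material's LOI contribution:
  Boric acid: 77.38 × 0.4358 = 33.72 lb
  Litharge: 14.65 × 0.001000 = 0.01465 lb
  Burnt dolomite: 11.57 × 0.01010 = 0.1169 lb
  Strontianite: 24.37 × 0.2979 = 7.260 lb
  Calcium borate ore: 19.95 × 0.3269 = 6.522 lb
  ZnO: 4.997 × 0.002000 = 0.009994 lb
Total LOI = 47.65 lb
Glass = batch − LOI = 152.9 − 47.65 = 105.3 lb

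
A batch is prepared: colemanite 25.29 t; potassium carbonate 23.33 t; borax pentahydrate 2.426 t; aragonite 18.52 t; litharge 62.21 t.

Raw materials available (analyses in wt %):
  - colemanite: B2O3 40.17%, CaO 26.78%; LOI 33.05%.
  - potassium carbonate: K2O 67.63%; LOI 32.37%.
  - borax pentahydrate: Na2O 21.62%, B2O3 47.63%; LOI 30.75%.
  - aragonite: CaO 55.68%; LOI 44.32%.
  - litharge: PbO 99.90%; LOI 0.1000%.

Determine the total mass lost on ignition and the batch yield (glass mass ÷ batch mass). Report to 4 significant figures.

LOI loss = 24.93 t; glass = 106.8 t; yield = 81.08%

The whole derivation carries full precision through every step. Mid-chain values are displayed rounded off to 4 significant figures within the worked lines — a single rounding finalizes each reported result; all derived quantities are carried from the batch weights for 106.8 t of glass in full float precision (ignition loss, glass mass, five oxide percentages, the totals, yield), precisely as stated by the problem or answer text.
LOI of each material in turn:
  colemanite: 25.29 × 0.3305 = 8.358 t
  potassium carbonate: 23.33 × 0.3237 = 7.552 t
  borax pentahydrate: 2.426 × 0.3075 = 0.7460 t
  aragonite: 18.52 × 0.4432 = 8.208 t
  litharge: 62.21 × 0.001000 = 0.06221 t
Total LOI = 24.93 t
Glass = batch − LOI = 131.8 − 24.93 = 106.8 t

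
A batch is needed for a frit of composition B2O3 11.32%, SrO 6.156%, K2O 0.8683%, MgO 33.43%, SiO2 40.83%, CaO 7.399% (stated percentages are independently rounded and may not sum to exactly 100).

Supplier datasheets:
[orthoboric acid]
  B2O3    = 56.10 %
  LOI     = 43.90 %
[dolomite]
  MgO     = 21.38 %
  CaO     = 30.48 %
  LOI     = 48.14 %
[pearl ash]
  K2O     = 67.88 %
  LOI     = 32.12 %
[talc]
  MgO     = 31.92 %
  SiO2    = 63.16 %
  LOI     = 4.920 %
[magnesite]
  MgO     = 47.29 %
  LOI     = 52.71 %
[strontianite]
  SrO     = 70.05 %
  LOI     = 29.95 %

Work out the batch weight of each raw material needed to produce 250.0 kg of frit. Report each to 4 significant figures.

Batch per 250.0 kg frit:
  orthoboric acid: 50.45 kg
  dolomite: 60.69 kg
  pearl ash: 3.198 kg
  talc: 161.6 kg
  magnesite: 40.21 kg
  strontianite: 21.97 kg
Total batch = 338.1 kg; LOI loss = 88.12 kg; yield = 73.94%

All internal work holds full float precision at each step; rounding to four significant digits applies to every working value as displayed. A single rounding finalizes every reported figure — the derived quantities, which include totals, six oxide percentages, ignition loss, yield, glass mass, are computed at full float precision, as they appear in the question or the answer, from the weighed amounts for 250.0 kg of glass.
Oxide mass targets, per 250.0 kg frit:
  B2O3: 11.32% × 250.0 = 28.30 kg
  SrO: 6.156% × 250.0 = 15.39 kg
  K2O: 0.8683% × 250.0 = 2.171 kg
  MgO: 33.43% × 250.0 = 83.58 kg
  SiO2: 40.83% × 250.0 = 102.1 kg
  CaO: 7.399% × 250.0 = 18.50 kg
Balance tally, oxide-wise, applying the batch weights above, versus the basis set out (delivered sums recover each target net of answer rounding effects):
  B2O3: 50.45·0.5610 = 28.30 kg (target 28.30 kg)
  SrO: 21.97·0.7005 = 15.39 kg (target 15.39 kg)
  K2O: 3.198·0.6788 = 2.171 kg (target 2.171 kg)
  MgO: 60.69·0.2138 + 161.6·0.3192 + 40.21·0.4729 = 83.57 kg (target 83.58 kg)
  SiO2: 161.6·0.6316 = 102.1 kg (target 102.1 kg)
  CaO: 60.69·0.3048 = 18.50 kg (target 18.50 kg)
Glass mass check: whole batch net of LOI = 250.0 kg (per-oxide target masses sum to 250.0 kg; versus the stated basis of 250.0 kg — differing by rounding only).
Adding the batch up: Σ batch = 338.1 kg; LOI removed, Σ of batch·LOI: 88.12 kg; as yield: glass ÷ batch → 73.94%.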